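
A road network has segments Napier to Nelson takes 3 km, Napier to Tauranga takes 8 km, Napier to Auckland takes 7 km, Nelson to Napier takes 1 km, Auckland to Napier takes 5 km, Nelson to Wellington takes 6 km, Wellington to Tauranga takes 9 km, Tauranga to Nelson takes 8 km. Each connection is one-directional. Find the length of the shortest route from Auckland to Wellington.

Paths from Auckland to Wellington:
Auckland-Napier-Tauranga-Nelson-Wellington: 5 + 8 + 8 + 6 = 27
Auckland-Napier-Nelson-Wellington: 5 + 3 + 6 = 14
The minimum is 14 km.

14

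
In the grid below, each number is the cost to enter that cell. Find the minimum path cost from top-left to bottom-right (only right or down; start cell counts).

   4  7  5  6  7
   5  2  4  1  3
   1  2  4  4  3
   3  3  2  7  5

27

One optimal route is [0,0]→[1,0]→[1,1]→[1,2]→[1,3]→[1,4]→[2,4]→[3,4].
Its cost is 4 + 5 + 2 + 4 + 1 + 3 + 3 + 5 = 27.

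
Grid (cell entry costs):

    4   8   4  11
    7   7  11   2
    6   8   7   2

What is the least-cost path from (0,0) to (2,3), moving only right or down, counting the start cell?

31

Best path: r0c0→r0c1→r0c2→r0c3→r1c3→r2c3
Cost: 4 + 8 + 4 + 11 + 2 + 2 = 31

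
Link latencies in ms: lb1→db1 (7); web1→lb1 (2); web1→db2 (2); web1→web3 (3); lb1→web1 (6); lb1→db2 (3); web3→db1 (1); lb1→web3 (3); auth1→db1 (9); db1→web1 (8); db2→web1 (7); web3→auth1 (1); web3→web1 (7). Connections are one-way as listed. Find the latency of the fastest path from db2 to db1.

11

Checking several routes:
db2 - web1 - lb1 - db1: 7 + 2 + 7 = 16
db2 - web1 - lb1 - web3 - db1: 7 + 2 + 3 + 1 = 13
db2 - web1 - web3 - db1: 7 + 3 + 1 = 11
The minimum is 11 ms.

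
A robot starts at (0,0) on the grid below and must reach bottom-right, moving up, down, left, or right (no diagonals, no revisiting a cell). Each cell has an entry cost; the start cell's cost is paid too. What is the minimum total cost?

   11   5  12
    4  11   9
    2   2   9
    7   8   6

33

One optimal route is r0c0 r1c0 r2c0 r2c1 r3c1 r3c2.
Its cost is 11 + 4 + 2 + 2 + 8 + 6 = 33.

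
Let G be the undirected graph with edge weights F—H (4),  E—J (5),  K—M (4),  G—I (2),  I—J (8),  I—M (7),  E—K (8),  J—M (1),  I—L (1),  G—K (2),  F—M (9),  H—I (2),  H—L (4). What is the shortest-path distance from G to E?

Some routes from G to E:
G-I-J-E: 2 + 8 + 5 = 15
G-K-E: 2 + 8 = 10
G-K-M-J-E: 2 + 4 + 1 + 5 = 12
Shortest: 10.

10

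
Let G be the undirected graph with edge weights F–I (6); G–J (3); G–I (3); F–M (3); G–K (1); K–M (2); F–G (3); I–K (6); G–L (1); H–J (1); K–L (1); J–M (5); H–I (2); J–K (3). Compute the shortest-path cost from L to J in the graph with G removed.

4

Routes from L to J avoiding G:
L → K → M → J: 1 + 2 + 5 = 8
L → K → I → F → M → J: 1 + 6 + 6 + 3 + 5 = 21
L → K → M → F → I → H → J: 1 + 2 + 3 + 6 + 2 + 1 = 15
L → K → I → H → J: 1 + 6 + 2 + 1 = 10
L → K → J: 1 + 3 = 4
Shortest: 4.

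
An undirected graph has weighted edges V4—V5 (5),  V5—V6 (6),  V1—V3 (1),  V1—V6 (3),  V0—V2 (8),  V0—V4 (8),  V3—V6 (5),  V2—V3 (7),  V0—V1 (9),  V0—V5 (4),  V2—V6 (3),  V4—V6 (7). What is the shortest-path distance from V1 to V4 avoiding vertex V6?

17

Paths from V1 to V4 avoiding V6:
V1 -> V0 -> V4: 9 + 8 = 17
V1 -> V3 -> V2 -> V0 -> V4: 1 + 7 + 8 + 8 = 24
V1 -> V0 -> V5 -> V4: 9 + 4 + 5 = 18
V1 -> V3 -> V2 -> V0 -> V5 -> V4: 1 + 7 + 8 + 4 + 5 = 25
Best route has total 17.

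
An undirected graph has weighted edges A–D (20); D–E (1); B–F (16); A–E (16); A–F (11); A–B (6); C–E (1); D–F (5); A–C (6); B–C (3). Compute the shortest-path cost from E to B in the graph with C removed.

Some routes from E to B avoiding C:
E - D - F - A - B: 1 + 5 + 11 + 6 = 23
E - A - B: 16 + 6 = 22
E - D - F - B: 1 + 5 + 16 = 22
The minimum is 22.

22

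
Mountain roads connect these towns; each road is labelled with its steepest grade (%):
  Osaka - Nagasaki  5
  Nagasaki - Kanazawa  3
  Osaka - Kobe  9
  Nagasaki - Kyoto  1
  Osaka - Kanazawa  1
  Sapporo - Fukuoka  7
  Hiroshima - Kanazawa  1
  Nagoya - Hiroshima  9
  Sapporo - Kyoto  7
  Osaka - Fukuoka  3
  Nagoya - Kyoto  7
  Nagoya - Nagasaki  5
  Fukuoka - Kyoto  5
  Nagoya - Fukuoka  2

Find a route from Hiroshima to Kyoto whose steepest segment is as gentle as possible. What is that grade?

3

Checking several routes:
Hiroshima -> Kanazawa -> Nagasaki -> Kyoto: max(1, 3, 1) = 3
Hiroshima -> Kanazawa -> Osaka -> Nagasaki -> Kyoto: max(1, 1, 5, 1) = 5
Hiroshima -> Kanazawa -> Osaka -> Fukuoka -> Kyoto: max(1, 1, 3, 5) = 5
Hiroshima -> Kanazawa -> Osaka -> Fukuoka -> Nagoya -> Nagasaki -> Kyoto: max(1, 1, 3, 2, 5, 1) = 5
Hiroshima -> Kanazawa -> Osaka -> Nagasaki -> Nagoya -> Fukuoka -> Kyoto: max(1, 1, 5, 5, 2, 5) = 5
The minimum achievable maximum is 3%.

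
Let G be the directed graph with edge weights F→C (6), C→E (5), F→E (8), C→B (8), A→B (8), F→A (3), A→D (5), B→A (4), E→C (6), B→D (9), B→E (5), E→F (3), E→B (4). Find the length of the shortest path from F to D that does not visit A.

21

Routes from F to D avoiding A:
F - C - E - B - D: 6 + 5 + 4 + 9 = 24
F - E - C - B - D: 8 + 6 + 8 + 9 = 31
F - E - B - D: 8 + 4 + 9 = 21
F - C - B - D: 6 + 8 + 9 = 23
Shortest: 21.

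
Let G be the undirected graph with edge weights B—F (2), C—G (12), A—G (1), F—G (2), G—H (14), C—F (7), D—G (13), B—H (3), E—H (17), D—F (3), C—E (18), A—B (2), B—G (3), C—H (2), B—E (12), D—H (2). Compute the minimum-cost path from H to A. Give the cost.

Some routes from H to A:
H -> B -> G -> A: 3 + 3 + 1 = 7
H -> B -> F -> G -> A: 3 + 2 + 2 + 1 = 8
H -> D -> F -> G -> A: 2 + 3 + 2 + 1 = 8
H -> B -> A: 3 + 2 = 5
Best route has total 5.

5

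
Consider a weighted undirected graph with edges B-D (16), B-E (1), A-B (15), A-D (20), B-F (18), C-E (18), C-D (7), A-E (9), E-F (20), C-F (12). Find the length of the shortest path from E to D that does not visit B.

Candidate routes:
E → A → D: 9 + 20 = 29
E → C → D: 18 + 7 = 25
E → F → C → D: 20 + 12 + 7 = 39
Shortest: 25.

25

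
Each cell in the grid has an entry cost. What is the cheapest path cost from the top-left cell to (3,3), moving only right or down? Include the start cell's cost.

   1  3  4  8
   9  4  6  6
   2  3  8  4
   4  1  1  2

Take r0c0→r0c1→r1c1→r2c1→r3c1→r3c2→r3c3 for a total of 1 + 3 + 4 + 3 + 1 + 1 + 2 = 15.

15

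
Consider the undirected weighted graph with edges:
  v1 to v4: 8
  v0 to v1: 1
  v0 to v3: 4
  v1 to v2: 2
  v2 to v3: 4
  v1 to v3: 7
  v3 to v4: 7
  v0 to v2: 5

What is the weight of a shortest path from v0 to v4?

A few of the v0→v4 routes:
v0 → v1 → v4: 1 + 8 = 9
v0 → v1 → v2 → v3 → v4: 1 + 2 + 4 + 7 = 14
v0 → v1 → v3 → v4: 1 + 7 + 7 = 15
v0 → v3 → v4: 4 + 7 = 11
Best route has total 9.

9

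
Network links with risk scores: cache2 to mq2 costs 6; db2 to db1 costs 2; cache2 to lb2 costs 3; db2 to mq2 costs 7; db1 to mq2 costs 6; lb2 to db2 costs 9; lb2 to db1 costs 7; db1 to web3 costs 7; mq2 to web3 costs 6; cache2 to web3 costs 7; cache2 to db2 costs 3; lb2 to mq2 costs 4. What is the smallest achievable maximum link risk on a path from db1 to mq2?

4

A few of the db1→mq2 routes:
db1 - db2 - mq2: max(2, 7) = 7
db1 - db2 - cache2 - mq2: max(2, 3, 6) = 6
db1 - web3 - cache2 - mq2: max(7, 7, 6) = 7
db1 - db2 - cache2 - web3 - mq2: max(2, 3, 7, 6) = 7
db1 - mq2: max(6) = 6
db1 - db2 - cache2 - lb2 - mq2: max(2, 3, 3, 4) = 4
Best route has worst link 4.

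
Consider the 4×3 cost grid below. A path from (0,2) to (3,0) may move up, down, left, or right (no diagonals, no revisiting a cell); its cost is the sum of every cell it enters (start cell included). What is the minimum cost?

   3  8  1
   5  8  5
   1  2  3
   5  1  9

One optimal route is r0c2 r1c2 r2c2 r2c1 r2c0 r3c0.
Its cost is 1 + 5 + 3 + 2 + 1 + 5 = 17.

17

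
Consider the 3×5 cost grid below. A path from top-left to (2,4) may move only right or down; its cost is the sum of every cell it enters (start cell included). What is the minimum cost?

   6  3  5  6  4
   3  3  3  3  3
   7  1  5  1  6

25

Best path: r0c0 -> r0c1 -> r1c1 -> r1c2 -> r1c3 -> r2c3 -> r2c4
Cost: 6 + 3 + 3 + 3 + 3 + 1 + 6 = 25
(Top row then right column would cost 33.)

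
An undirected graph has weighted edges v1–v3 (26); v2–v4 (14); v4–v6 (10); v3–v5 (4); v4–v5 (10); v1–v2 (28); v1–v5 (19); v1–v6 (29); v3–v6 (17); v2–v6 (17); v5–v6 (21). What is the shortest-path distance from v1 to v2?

Some routes from v1 to v2:
v1→v5→v4→v2: 19 + 10 + 14 = 43
v1→v2: 28
v1→v6→v2: 29 + 17 = 46
The minimum is 28.

28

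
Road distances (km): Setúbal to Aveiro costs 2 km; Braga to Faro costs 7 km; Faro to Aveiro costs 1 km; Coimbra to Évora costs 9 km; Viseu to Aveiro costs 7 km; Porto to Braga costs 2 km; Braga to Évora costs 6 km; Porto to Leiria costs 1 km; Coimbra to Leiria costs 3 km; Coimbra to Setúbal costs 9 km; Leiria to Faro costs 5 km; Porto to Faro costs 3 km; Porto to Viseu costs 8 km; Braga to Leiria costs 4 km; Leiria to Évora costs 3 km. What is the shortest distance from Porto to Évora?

A few of the Porto→Évora routes:
Porto→Leiria→Évora: 1 + 3 = 4
Porto→Faro→Leiria→Évora: 3 + 5 + 3 = 11
Porto→Braga→Leiria→Évora: 2 + 4 + 3 = 9
Porto→Braga→Évora: 2 + 6 = 8
Porto→Leiria→Braga→Évora: 1 + 4 + 6 = 11
The minimum is 4 km.

4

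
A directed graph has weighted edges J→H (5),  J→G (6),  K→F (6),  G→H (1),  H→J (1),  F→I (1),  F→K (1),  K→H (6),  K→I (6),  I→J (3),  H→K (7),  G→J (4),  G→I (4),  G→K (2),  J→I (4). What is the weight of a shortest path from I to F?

17

Routes from I to F:
I -> J -> H -> K -> F: 3 + 5 + 7 + 6 = 21
I -> J -> G -> K -> F: 3 + 6 + 2 + 6 = 17
I -> J -> G -> H -> K -> F: 3 + 6 + 1 + 7 + 6 = 23
The minimum is 17.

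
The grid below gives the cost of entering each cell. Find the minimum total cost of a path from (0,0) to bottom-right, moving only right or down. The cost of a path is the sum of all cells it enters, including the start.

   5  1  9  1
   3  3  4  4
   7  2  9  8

25

Path r0c0 → r0c1 → r1c1 → r1c2 → r1c3 → r2c3: 5 + 1 + 3 + 4 + 4 + 8 = 25.
(Top row then right column would cost 28.)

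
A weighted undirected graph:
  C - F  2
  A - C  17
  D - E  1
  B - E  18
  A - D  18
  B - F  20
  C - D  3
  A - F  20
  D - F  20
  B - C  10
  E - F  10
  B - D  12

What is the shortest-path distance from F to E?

Comparing a few candidate routes:
F → E: 10
F → D → E: 20 + 1 = 21
F → C → D → E: 2 + 3 + 1 = 6
Shortest: 6.

6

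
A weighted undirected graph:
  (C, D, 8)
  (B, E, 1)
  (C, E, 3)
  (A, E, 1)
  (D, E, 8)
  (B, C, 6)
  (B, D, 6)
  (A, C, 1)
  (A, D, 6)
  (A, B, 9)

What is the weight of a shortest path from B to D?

6

Some routes from B to D:
B -> E -> C -> A -> D: 1 + 3 + 1 + 6 = 11
B -> E -> A -> C -> D: 1 + 1 + 1 + 8 = 11
B -> E -> A -> D: 1 + 1 + 6 = 8
B -> D: 6
B -> E -> D: 1 + 8 = 9
The minimum is 6.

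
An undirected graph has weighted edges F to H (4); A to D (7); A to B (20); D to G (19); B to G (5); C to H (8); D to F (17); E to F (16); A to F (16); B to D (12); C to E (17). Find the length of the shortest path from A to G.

Comparing a few candidate routes:
A→D→B→G: 7 + 12 + 5 = 24
A→F→D→B→G: 16 + 17 + 12 + 5 = 50
A→B→G: 20 + 5 = 25
A→D→G: 7 + 19 = 26
A→B→D→G: 20 + 12 + 19 = 51
Best route has total 24.

24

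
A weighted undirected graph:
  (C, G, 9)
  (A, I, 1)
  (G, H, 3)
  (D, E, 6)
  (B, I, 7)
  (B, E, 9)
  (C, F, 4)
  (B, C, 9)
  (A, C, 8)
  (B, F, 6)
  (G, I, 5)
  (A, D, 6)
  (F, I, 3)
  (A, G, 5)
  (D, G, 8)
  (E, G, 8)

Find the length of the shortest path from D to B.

Checking several routes:
D -> E -> B: 6 + 9 = 15
D -> G -> I -> B: 8 + 5 + 7 = 20
D -> A -> I -> B: 6 + 1 + 7 = 14
D -> G -> A -> I -> B: 8 + 5 + 1 + 7 = 21
D -> A -> I -> F -> B: 6 + 1 + 3 + 6 = 16
Shortest: 14.

14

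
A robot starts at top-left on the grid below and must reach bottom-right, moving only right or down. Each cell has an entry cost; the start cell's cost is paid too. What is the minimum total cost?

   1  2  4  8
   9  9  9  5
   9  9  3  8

Take (0,0) (0,1) (0,2) (1,2) (2,2) (2,3) for a total of 1 + 2 + 4 + 9 + 3 + 8 = 27.
(Top row then right column would cost 28.)

27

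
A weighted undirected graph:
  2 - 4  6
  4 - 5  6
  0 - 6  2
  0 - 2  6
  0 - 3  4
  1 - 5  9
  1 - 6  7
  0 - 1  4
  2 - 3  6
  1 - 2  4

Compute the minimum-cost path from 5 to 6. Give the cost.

A few of the 5→6 routes:
5 - 1 - 2 - 0 - 6: 9 + 4 + 6 + 2 = 21
5 - 1 - 0 - 6: 9 + 4 + 2 = 15
5 - 4 - 2 - 0 - 6: 6 + 6 + 6 + 2 = 20
5 - 1 - 6: 9 + 7 = 16
Best route has total 15.

15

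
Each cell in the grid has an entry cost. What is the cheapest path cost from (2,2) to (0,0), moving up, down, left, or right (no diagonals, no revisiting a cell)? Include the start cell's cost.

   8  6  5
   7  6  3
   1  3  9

Cheapest: [2,2] → [2,1] → [2,0] → [1,0] → [0,0]
  9 + 3 + 1 + 7 + 8 = 28

28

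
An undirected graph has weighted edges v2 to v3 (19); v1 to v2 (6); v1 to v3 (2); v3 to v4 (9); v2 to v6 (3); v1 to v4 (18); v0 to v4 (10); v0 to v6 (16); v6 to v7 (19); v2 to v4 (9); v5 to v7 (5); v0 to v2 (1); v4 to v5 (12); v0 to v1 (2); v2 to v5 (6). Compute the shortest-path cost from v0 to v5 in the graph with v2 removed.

Candidate routes:
v0 -> v6 -> v7 -> v5: 16 + 19 + 5 = 40
v0 -> v4 -> v5: 10 + 12 = 22
v0 -> v1 -> v4 -> v5: 2 + 18 + 12 = 32
v0 -> v1 -> v3 -> v4 -> v5: 2 + 2 + 9 + 12 = 25
Best route has total 22.

22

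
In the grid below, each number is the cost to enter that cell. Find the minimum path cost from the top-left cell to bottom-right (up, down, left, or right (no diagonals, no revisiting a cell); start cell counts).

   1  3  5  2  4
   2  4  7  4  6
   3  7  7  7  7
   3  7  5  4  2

27

Best path: (0,0) (1,0) (2,0) (3,0) (3,1) (3,2) (3,3) (3,4)
Cost: 1 + 2 + 3 + 3 + 7 + 5 + 4 + 2 = 27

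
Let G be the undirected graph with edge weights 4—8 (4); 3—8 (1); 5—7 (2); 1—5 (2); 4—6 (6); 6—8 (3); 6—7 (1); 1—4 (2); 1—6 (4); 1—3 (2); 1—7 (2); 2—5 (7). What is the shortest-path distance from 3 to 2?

Some routes from 3 to 2:
3 - 1 - 7 - 5 - 2: 2 + 2 + 2 + 7 = 13
3 - 8 - 4 - 1 - 5 - 2: 1 + 4 + 2 + 2 + 7 = 16
3 - 1 - 5 - 2: 2 + 2 + 7 = 11
3 - 8 - 6 - 7 - 5 - 2: 1 + 3 + 1 + 2 + 7 = 14
Shortest: 11.

11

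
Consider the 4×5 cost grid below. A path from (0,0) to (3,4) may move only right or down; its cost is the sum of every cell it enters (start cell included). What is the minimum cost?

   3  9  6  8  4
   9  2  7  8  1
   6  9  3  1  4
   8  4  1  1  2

Cheapest: [0,0] → [0,1] → [1,1] → [1,2] → [2,2] → [2,3] → [3,3] → [3,4]
  3 + 9 + 2 + 7 + 3 + 1 + 1 + 2 = 28
(Top row then right column would cost 37.)

28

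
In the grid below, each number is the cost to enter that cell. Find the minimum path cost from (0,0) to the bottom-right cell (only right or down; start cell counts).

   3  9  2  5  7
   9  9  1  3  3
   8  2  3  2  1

One optimal route is [0,0]→[0,1]→[0,2]→[1,2]→[1,3]→[2,3]→[2,4].
Its cost is 3 + 9 + 2 + 1 + 3 + 2 + 1 = 21.
For comparison, the top-then-right route costs 30.

21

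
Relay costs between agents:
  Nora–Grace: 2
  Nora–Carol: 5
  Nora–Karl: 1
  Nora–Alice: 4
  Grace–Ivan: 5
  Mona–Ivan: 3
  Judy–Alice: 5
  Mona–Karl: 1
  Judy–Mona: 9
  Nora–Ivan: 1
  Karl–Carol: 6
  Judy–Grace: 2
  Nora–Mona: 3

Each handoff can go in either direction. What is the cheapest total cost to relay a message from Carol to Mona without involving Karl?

8

Some routes from Carol to Mona avoiding Karl:
Carol -> Nora -> Ivan -> Mona: 5 + 1 + 3 = 9
Carol -> Nora -> Grace -> Ivan -> Mona: 5 + 2 + 5 + 3 = 15
Carol -> Nora -> Grace -> Judy -> Mona: 5 + 2 + 2 + 9 = 18
Carol -> Nora -> Mona: 5 + 3 = 8
Shortest: 8.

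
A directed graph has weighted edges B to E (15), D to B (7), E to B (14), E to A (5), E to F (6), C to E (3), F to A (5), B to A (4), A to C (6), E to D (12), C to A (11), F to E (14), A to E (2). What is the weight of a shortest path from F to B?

Some routes from F to B:
F→A→E→B: 5 + 2 + 14 = 21
F→A→C→E→B: 5 + 6 + 3 + 14 = 28
F→A→E→D→B: 5 + 2 + 12 + 7 = 26
Best route has total 21.

21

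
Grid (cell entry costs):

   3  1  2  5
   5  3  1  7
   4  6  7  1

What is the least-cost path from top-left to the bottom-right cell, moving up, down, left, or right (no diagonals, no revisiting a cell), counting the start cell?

15

One optimal route is [0,0] [0,1] [0,2] [1,2] [1,3] [2,3].
Its cost is 3 + 1 + 2 + 1 + 7 + 1 = 15.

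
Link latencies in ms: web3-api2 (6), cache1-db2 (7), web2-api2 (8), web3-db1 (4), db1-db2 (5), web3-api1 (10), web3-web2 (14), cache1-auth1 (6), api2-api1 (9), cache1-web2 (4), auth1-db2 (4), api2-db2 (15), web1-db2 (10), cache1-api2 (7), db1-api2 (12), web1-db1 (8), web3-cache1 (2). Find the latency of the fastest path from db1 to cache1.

6

Some routes from db1 to cache1:
db1 → api2 → cache1: 12 + 7 = 19
db1 → db2 → cache1: 5 + 7 = 12
db1 → web3 → api2 → cache1: 4 + 6 + 7 = 17
db1 → web3 → cache1: 4 + 2 = 6
db1 → db2 → auth1 → cache1: 5 + 4 + 6 = 15
Best route has total 6 ms.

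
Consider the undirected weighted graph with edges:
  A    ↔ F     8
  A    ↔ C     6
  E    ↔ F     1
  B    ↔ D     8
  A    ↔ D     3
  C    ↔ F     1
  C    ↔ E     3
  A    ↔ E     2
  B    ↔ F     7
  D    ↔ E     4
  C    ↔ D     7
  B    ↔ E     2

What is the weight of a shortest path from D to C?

6

Checking several routes:
D → E → F → C: 4 + 1 + 1 = 6
D → C: 7
D → A → E → C: 3 + 2 + 3 = 8
D → A → E → F → C: 3 + 2 + 1 + 1 = 7
D → E → C: 4 + 3 = 7
D → A → C: 3 + 6 = 9
The minimum is 6.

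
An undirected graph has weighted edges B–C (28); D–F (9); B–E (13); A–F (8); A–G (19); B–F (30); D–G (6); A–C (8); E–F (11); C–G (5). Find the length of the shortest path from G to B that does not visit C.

Routes from G to B avoiding C:
G→D→F→B: 6 + 9 + 30 = 45
G→A→F→B: 19 + 8 + 30 = 57
G→A→F→E→B: 19 + 8 + 11 + 13 = 51
G→D→F→E→B: 6 + 9 + 11 + 13 = 39
Shortest: 39.

39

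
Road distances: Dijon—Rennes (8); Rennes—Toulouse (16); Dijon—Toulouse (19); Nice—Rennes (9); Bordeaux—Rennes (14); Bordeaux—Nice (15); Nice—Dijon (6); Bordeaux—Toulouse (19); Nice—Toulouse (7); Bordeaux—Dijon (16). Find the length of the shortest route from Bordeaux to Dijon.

16

Comparing a few candidate routes:
Bordeaux-Rennes-Dijon: 14 + 8 = 22
Bordeaux-Nice-Dijon: 15 + 6 = 21
Bordeaux-Dijon: 16
The minimum is 16.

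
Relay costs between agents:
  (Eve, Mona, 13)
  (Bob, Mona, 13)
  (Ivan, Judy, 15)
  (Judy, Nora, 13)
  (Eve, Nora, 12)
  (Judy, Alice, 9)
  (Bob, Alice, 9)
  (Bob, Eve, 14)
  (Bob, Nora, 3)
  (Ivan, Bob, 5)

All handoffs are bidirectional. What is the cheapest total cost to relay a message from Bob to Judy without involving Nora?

18

Candidate routes:
Bob → Ivan → Judy: 5 + 15 = 20
Bob → Alice → Judy: 9 + 9 = 18
Best route has total 18.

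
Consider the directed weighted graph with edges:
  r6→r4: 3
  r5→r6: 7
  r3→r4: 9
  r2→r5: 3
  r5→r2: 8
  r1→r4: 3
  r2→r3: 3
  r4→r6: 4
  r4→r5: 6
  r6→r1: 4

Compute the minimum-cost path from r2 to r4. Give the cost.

Paths from r2 to r4:
r2 - r5 - r6 - r1 - r4: 3 + 7 + 4 + 3 = 17
r2 - r5 - r6 - r4: 3 + 7 + 3 = 13
r2 - r3 - r4: 3 + 9 = 12
The minimum is 12.

12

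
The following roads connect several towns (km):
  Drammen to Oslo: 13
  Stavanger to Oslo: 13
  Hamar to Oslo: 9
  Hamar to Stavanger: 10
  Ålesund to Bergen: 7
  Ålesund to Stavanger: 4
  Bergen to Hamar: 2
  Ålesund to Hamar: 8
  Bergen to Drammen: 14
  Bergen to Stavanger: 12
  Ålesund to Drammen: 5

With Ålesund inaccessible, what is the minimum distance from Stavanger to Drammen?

Some routes from Stavanger to Drammen avoiding Ålesund:
Stavanger -> Hamar -> Bergen -> Drammen: 10 + 2 + 14 = 26
Stavanger -> Oslo -> Drammen: 13 + 13 = 26
Stavanger -> Bergen -> Drammen: 12 + 14 = 26
Stavanger -> Hamar -> Oslo -> Drammen: 10 + 9 + 13 = 32
Stavanger -> Bergen -> Hamar -> Oslo -> Drammen: 12 + 2 + 9 + 13 = 36
Shortest: 26 km.

26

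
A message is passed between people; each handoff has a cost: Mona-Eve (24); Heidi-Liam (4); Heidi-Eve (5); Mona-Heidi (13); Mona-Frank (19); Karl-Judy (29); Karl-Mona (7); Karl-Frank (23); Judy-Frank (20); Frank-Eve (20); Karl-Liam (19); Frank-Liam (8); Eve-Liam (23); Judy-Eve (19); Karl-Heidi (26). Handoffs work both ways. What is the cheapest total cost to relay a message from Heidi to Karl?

Checking several routes:
Heidi - Liam - Frank - Karl: 4 + 8 + 23 = 35
Heidi - Mona - Karl: 13 + 7 = 20
Heidi - Liam - Karl: 4 + 19 = 23
Heidi - Karl: 26
Heidi - Liam - Frank - Mona - Karl: 4 + 8 + 19 + 7 = 38
Heidi - Eve - Mona - Karl: 5 + 24 + 7 = 36
Best route has total 20.

20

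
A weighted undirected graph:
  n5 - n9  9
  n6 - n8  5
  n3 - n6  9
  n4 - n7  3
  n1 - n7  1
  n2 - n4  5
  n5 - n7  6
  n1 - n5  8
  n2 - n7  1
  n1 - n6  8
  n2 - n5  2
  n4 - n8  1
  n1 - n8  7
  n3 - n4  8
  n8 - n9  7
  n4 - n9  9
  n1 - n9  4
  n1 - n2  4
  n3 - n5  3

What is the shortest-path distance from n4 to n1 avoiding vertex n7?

8

Checking several routes:
n4 → n9 → n1: 9 + 4 = 13
n4 → n8 → n9 → n1: 1 + 7 + 4 = 12
n4 → n2 → n1: 5 + 4 = 9
n4 → n8 → n1: 1 + 7 = 8
Shortest: 8.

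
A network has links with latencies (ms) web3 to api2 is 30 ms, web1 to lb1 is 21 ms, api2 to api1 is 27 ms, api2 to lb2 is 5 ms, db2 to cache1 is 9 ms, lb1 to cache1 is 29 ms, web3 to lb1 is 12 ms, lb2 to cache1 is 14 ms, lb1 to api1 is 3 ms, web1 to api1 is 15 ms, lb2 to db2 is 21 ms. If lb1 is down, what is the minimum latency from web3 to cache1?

Paths from web3 to cache1 avoiding lb1:
web3 -> api2 -> lb2 -> cache1: 30 + 5 + 14 = 49
web3 -> api2 -> lb2 -> db2 -> cache1: 30 + 5 + 21 + 9 = 65
Best route has total 49 ms.

49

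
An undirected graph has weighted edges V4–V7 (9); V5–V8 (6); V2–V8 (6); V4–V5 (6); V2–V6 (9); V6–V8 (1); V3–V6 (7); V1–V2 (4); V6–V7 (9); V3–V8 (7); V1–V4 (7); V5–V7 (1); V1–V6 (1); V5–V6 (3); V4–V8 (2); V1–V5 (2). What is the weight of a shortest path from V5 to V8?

Checking several routes:
V5 -> V6 -> V8: 3 + 1 = 4
V5 -> V8: 6
V5 -> V4 -> V8: 6 + 2 = 8
V5 -> V1 -> V6 -> V8: 2 + 1 + 1 = 4
V5 -> V7 -> V6 -> V8: 1 + 9 + 1 = 11
Shortest: 4.

4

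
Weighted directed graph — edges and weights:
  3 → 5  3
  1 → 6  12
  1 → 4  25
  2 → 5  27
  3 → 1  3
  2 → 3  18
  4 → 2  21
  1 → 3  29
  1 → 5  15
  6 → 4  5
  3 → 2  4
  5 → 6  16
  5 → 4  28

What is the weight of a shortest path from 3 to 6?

Comparing a few candidate routes:
3 → 1 → 5 → 6: 3 + 15 + 16 = 34
3 → 1 → 6: 3 + 12 = 15
3 → 5 → 6: 3 + 16 = 19
The minimum is 15.

15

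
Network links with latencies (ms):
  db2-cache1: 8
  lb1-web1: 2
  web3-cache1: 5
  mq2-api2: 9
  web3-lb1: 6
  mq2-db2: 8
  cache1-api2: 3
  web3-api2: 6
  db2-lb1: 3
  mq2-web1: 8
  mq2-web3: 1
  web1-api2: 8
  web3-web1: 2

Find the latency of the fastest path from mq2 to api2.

7

Checking several routes:
mq2 → web3 → cache1 → api2: 1 + 5 + 3 = 9
mq2 → web3 → api2: 1 + 6 = 7
mq2 → api2: 9
Shortest: 7 ms.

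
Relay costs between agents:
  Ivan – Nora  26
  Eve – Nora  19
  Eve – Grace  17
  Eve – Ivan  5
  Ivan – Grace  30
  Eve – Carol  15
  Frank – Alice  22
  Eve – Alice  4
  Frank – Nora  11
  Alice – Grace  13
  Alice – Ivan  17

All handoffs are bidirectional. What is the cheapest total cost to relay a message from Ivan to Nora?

24

A few of the Ivan→Nora routes:
Ivan→Alice→Eve→Nora: 17 + 4 + 19 = 40
Ivan→Nora: 26
Ivan→Eve→Nora: 5 + 19 = 24
Ivan→Eve→Alice→Frank→Nora: 5 + 4 + 22 + 11 = 42
The minimum is 24.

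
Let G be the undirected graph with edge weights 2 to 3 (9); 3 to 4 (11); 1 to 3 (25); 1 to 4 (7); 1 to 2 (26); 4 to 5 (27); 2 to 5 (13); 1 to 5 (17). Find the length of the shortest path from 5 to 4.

24

Some routes from 5 to 4:
5-2-3-4: 13 + 9 + 11 = 33
5-1-4: 17 + 7 = 24
5-4: 27
The minimum is 24.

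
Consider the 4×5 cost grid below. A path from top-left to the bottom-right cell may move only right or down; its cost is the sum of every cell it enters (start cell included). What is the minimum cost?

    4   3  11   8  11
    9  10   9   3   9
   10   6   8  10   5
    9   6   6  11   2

One optimal route is r0c0 → r0c1 → r0c2 → r0c3 → r1c3 → r1c4 → r2c4 → r3c4.
Its cost is 4 + 3 + 11 + 8 + 3 + 9 + 5 + 2 = 45.
(Top row then right column would cost 53.)

45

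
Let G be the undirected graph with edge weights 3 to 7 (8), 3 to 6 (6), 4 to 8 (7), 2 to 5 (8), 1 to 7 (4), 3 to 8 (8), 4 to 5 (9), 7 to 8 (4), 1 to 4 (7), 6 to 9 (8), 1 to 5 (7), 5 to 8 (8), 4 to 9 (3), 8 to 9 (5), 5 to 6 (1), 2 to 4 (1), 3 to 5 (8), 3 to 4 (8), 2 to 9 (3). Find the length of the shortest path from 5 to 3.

Comparing a few candidate routes:
5 -> 6 -> 3: 1 + 6 = 7
5 -> 8 -> 3: 8 + 8 = 16
5 -> 3: 8
Best route has total 7.

7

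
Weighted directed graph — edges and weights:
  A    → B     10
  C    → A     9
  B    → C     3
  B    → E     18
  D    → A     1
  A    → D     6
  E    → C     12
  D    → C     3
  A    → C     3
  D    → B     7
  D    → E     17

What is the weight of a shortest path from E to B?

Paths from E to B:
E → C → A → D → B: 12 + 9 + 6 + 7 = 34
E → C → A → B: 12 + 9 + 10 = 31
Best route has total 31.

31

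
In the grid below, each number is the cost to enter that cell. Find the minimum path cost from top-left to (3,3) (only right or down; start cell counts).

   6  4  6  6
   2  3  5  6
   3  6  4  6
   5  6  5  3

28

Best path: (0,0) → (1,0) → (1,1) → (1,2) → (2,2) → (3,2) → (3,3)
Cost: 6 + 2 + 3 + 5 + 4 + 5 + 3 = 28
For comparison, the top-then-right route costs 37.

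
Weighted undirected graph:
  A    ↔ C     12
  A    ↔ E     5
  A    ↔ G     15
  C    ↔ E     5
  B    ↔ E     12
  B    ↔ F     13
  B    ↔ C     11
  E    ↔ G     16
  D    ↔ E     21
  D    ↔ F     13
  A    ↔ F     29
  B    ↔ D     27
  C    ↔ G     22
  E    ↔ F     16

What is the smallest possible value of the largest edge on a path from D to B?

Checking several routes:
D → F → E → C → B: max(13, 16, 5, 11) = 16
D → F → B: max(13, 13) = 13
D → F → E → A → C → B: max(13, 16, 5, 12, 11) = 16
D → E → G → A → C → B: max(21, 16, 15, 12, 11) = 21
D → F → E → G → A → C → B: max(13, 16, 16, 15, 12, 11) = 16
D → F → E → B: max(13, 16, 12) = 16
Best route has worst link 13.

13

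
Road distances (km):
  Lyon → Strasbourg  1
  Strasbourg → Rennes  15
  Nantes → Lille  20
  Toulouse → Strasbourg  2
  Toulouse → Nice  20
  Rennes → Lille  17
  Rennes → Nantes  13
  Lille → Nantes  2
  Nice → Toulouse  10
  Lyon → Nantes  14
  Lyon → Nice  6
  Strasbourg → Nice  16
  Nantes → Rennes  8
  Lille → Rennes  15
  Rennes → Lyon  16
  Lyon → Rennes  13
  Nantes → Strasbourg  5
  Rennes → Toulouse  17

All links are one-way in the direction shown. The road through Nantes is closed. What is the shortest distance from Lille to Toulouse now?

32

Candidate routes:
Lille → Rennes → Lyon → Nice → Toulouse: 15 + 16 + 6 + 10 = 47
Lille → Rennes → Toulouse: 15 + 17 = 32
Lille → Rennes → Lyon → Strasbourg → Nice → Toulouse: 15 + 16 + 1 + 16 + 10 = 58
The minimum is 32 km.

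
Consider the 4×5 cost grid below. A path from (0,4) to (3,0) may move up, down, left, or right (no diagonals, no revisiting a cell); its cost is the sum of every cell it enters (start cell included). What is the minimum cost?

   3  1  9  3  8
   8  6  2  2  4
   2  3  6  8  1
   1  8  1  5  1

One optimal route is r0c4 -> r0c3 -> r1c3 -> r1c2 -> r1c1 -> r2c1 -> r2c0 -> r3c0.
Its cost is 8 + 3 + 2 + 2 + 6 + 3 + 2 + 1 = 27.

27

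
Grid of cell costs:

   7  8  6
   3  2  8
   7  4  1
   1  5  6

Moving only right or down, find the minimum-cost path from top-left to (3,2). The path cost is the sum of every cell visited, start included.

Take [0,0]→[1,0]→[1,1]→[2,1]→[2,2]→[3,2] for a total of 7 + 3 + 2 + 4 + 1 + 6 = 23.
(Top row then right column would cost 36.)

23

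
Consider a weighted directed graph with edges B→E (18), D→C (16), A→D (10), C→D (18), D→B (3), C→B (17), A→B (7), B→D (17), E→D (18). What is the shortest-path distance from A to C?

Candidate routes:
A→B→D→C: 7 + 17 + 16 = 40
A→D→C: 10 + 16 = 26
A→B→E→D→C: 7 + 18 + 18 + 16 = 59
The minimum is 26.

26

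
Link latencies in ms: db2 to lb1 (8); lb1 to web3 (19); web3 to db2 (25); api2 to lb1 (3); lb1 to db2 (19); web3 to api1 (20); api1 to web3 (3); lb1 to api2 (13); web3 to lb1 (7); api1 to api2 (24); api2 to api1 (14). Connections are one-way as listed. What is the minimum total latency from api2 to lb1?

3

Candidate routes:
api2 -> api1 -> web3 -> lb1: 14 + 3 + 7 = 24
api2 -> lb1: 3
api2 -> api1 -> web3 -> db2 -> lb1: 14 + 3 + 25 + 8 = 50
The minimum is 3 ms.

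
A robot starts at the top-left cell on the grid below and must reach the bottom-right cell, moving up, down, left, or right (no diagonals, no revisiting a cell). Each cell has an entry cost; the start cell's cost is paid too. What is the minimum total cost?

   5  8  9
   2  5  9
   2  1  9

Cheapest: [0,0] → [1,0] → [2,0] → [2,1] → [2,2]
  5 + 2 + 2 + 1 + 9 = 19

19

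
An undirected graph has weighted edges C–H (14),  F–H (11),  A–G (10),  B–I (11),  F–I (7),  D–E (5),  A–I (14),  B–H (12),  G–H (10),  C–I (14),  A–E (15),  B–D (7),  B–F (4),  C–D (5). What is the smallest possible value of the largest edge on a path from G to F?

11

Checking several routes:
G-H-F: max(10, 11) = 11
G-H-B-F: max(10, 12, 4) = 12
G-H-B-I-F: max(10, 12, 11, 7) = 12
Best route has worst link 11.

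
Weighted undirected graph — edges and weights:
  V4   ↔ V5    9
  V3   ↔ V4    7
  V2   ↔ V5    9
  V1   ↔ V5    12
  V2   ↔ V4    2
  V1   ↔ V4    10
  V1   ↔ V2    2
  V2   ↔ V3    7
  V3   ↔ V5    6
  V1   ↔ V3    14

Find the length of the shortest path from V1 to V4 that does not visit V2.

10

Some routes from V1 to V4 avoiding V2:
V1 -> V5 -> V4: 12 + 9 = 21
V1 -> V5 -> V3 -> V4: 12 + 6 + 7 = 25
V1 -> V4: 10
V1 -> V3 -> V4: 14 + 7 = 21
The minimum is 10.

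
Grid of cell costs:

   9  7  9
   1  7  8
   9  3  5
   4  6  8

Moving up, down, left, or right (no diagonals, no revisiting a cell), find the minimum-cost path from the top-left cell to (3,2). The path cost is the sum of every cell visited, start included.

33

Cheapest: r0c0 -> r1c0 -> r1c1 -> r2c1 -> r2c2 -> r3c2
  9 + 1 + 7 + 3 + 5 + 8 = 33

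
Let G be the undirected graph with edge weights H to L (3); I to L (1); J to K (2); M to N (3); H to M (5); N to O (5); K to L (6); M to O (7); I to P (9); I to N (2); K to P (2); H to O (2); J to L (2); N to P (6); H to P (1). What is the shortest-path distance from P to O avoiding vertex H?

11

A few of the P→O routes:
P -> N -> M -> O: 6 + 3 + 7 = 16
P -> K -> J -> L -> I -> N -> M -> O: 2 + 2 + 2 + 1 + 2 + 3 + 7 = 19
P -> K -> L -> I -> N -> O: 2 + 6 + 1 + 2 + 5 = 16
P -> N -> O: 6 + 5 = 11
P -> K -> J -> L -> I -> N -> O: 2 + 2 + 2 + 1 + 2 + 5 = 14
P -> I -> N -> O: 9 + 2 + 5 = 16
Best route has total 11.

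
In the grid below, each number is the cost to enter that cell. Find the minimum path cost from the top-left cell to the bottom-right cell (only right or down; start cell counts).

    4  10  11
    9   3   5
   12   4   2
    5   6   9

31

Path [0,0]→[1,0]→[1,1]→[2,1]→[2,2]→[3,2]: 4 + 9 + 3 + 4 + 2 + 9 = 31.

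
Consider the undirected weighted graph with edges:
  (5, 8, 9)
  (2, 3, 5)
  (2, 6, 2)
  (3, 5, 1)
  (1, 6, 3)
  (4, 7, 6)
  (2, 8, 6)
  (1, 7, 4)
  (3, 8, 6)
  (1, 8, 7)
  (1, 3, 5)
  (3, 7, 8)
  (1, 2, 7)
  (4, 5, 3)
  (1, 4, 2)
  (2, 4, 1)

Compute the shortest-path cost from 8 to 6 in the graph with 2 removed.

Comparing a few candidate routes:
8→3→7→1→6: 6 + 8 + 4 + 3 = 21
8→3→1→6: 6 + 5 + 3 = 14
8→5→4→1→6: 9 + 3 + 2 + 3 = 17
8→1→6: 7 + 3 = 10
8→3→5→4→1→6: 6 + 1 + 3 + 2 + 3 = 15
8→5→3→1→6: 9 + 1 + 5 + 3 = 18
Best route has total 10.

10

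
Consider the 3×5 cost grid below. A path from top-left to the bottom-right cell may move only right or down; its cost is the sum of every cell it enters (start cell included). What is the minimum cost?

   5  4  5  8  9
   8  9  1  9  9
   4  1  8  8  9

One optimal route is [0,0] -> [0,1] -> [0,2] -> [1,2] -> [2,2] -> [2,3] -> [2,4].
Its cost is 5 + 4 + 5 + 1 + 8 + 8 + 9 = 40.
(Top row then right column would cost 49.)

40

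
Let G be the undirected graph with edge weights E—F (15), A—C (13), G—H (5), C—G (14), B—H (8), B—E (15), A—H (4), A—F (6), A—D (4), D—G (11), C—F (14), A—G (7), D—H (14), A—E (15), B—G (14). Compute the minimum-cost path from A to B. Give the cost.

Checking several routes:
A-G-H-B: 7 + 5 + 8 = 20
A-H-B: 4 + 8 = 12
A-G-B: 7 + 14 = 21
A-H-G-B: 4 + 5 + 14 = 23
Best route has total 12.

12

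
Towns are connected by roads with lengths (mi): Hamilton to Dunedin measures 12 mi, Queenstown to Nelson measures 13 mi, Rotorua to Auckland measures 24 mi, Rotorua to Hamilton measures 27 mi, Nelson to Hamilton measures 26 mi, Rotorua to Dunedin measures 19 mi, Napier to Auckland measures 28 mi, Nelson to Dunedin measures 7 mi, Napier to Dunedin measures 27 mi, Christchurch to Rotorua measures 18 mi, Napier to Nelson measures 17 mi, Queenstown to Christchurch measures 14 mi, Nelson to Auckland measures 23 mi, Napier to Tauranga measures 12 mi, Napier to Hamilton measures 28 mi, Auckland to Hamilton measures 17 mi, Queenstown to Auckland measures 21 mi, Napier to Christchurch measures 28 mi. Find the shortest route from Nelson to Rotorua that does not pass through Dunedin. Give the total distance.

45

Some routes from Nelson to Rotorua avoiding Dunedin:
Nelson → Auckland → Rotorua: 23 + 24 = 47
Nelson → Queenstown → Christchurch → Rotorua: 13 + 14 + 18 = 45
Nelson → Hamilton → Rotorua: 26 + 27 = 53
The minimum is 45 mi.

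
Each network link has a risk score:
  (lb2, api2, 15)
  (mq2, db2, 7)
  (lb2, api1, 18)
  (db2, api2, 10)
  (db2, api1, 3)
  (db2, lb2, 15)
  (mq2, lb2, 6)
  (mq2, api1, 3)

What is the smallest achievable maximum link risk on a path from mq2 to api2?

10

A few of the mq2→api2 routes:
mq2→db2→api2: max(7, 10) = 10
mq2→api1→db2→lb2→api2: max(3, 3, 15, 15) = 15
mq2→lb2→api2: max(6, 15) = 15
mq2→api1→db2→api2: max(3, 3, 10) = 10
mq2→lb2→db2→api2: max(6, 15, 10) = 15
Best route has worst link 10.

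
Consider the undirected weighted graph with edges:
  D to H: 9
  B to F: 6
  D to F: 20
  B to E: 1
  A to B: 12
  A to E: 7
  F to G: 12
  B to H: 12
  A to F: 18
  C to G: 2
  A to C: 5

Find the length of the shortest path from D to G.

32

A few of the D→G routes:
D→F→G: 20 + 12 = 32
D→H→B→A→C→G: 9 + 12 + 12 + 5 + 2 = 40
D→H→B→E→A→C→G: 9 + 12 + 1 + 7 + 5 + 2 = 36
D→H→B→F→G: 9 + 12 + 6 + 12 = 39
The minimum is 32.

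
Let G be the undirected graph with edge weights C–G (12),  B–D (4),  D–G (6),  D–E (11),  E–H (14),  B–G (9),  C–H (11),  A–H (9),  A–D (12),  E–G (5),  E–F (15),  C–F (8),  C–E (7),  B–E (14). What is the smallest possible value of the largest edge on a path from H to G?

Checking several routes:
H → A → D → E → G: max(9, 12, 11, 5) = 12
H → C → E → D → B → G: max(11, 7, 11, 4, 9) = 11
H → C → E → D → G: max(11, 7, 11, 6) = 11
H → A → D → E → C → G: max(9, 12, 11, 7, 12) = 12
H → C → E → G: max(11, 7, 5) = 11
H → A → D → G: max(9, 12, 6) = 12
Best route has worst link 11.

11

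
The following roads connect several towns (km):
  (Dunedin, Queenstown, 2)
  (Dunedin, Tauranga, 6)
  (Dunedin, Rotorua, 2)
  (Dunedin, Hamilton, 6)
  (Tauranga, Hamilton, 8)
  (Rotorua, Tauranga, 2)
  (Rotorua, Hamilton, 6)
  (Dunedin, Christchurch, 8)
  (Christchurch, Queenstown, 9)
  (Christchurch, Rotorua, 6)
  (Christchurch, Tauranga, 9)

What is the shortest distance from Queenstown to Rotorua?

Comparing a few candidate routes:
Queenstown-Dunedin-Hamilton-Rotorua: 2 + 6 + 6 = 14
Queenstown-Dunedin-Tauranga-Rotorua: 2 + 6 + 2 = 10
Queenstown-Christchurch-Rotorua: 9 + 6 = 15
Queenstown-Dunedin-Rotorua: 2 + 2 = 4
Shortest: 4 km.

4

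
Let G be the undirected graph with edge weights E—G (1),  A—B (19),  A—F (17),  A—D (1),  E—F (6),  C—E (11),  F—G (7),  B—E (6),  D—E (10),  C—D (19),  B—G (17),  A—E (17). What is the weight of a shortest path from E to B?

Some routes from E to B:
E-F-G-B: 6 + 7 + 17 = 30
E-B: 6
E-A-B: 17 + 19 = 36
E-D-A-B: 10 + 1 + 19 = 30
E-G-B: 1 + 17 = 18
The minimum is 6.

6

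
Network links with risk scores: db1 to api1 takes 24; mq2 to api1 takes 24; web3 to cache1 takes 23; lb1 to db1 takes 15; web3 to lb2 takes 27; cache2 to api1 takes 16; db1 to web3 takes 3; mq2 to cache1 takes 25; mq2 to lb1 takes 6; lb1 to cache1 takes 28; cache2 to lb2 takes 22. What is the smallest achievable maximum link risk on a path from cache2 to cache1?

24

Some routes from cache2 to cache1:
cache2→api1→db1→lb1→mq2→cache1: max(16, 24, 15, 6, 25) = 25
cache2→api1→mq2→lb1→db1→web3→cache1: max(16, 24, 6, 15, 3, 23) = 24
cache2→api1→db1→web3→cache1: max(16, 24, 3, 23) = 24
cache2→api1→mq2→cache1: max(16, 24, 25) = 25
Best route has worst link 24.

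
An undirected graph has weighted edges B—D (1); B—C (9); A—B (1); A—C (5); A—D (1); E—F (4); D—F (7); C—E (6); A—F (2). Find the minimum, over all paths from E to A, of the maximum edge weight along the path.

Some routes from E to A:
E-F-D-B-A: max(4, 7, 1, 1) = 7
E-F-D-A: max(4, 7, 1) = 7
E-F-A: max(4, 2) = 4
E-C-A: max(6, 5) = 6
Best route has worst link 4.

4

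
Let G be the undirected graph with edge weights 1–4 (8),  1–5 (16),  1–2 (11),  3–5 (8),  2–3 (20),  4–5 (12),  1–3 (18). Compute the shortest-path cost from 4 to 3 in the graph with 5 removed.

Paths from 4 to 3 avoiding 5:
4-1-2-3: 8 + 11 + 20 = 39
4-1-3: 8 + 18 = 26
Best route has total 26.

26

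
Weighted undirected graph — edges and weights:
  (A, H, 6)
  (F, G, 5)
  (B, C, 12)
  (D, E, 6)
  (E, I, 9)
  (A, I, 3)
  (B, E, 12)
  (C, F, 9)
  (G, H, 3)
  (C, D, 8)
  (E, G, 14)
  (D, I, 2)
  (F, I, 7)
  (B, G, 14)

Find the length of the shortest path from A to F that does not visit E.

Comparing a few candidate routes:
A -> H -> G -> B -> C -> F: 6 + 3 + 14 + 12 + 9 = 44
A -> I -> F: 3 + 7 = 10
A -> H -> G -> F: 6 + 3 + 5 = 14
A -> I -> D -> C -> B -> G -> F: 3 + 2 + 8 + 12 + 14 + 5 = 44
A -> I -> D -> C -> F: 3 + 2 + 8 + 9 = 22
Best route has total 10.

10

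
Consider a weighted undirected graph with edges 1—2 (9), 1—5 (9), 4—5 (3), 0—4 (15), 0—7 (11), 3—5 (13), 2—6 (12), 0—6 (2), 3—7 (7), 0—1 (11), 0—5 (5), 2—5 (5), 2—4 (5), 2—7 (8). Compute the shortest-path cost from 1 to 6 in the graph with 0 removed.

21

Paths from 1 to 6 avoiding 0:
1 → 2 → 6: 9 + 12 = 21
1 → 5 → 2 → 6: 9 + 5 + 12 = 26
1 → 5 → 4 → 2 → 6: 9 + 3 + 5 + 12 = 29
1 → 5 → 3 → 7 → 2 → 6: 9 + 13 + 7 + 8 + 12 = 49
Best route has total 21.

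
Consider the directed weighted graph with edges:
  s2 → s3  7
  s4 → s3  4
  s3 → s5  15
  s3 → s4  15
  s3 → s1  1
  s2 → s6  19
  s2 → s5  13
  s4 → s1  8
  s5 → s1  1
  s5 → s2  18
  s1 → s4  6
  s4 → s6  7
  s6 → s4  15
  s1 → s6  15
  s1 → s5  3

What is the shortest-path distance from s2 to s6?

A few of the s2→s6 routes:
s2→s3→s1→s6: 7 + 1 + 15 = 23
s2→s3→s1→s4→s6: 7 + 1 + 6 + 7 = 21
s2→s6: 19
Shortest: 19.

19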